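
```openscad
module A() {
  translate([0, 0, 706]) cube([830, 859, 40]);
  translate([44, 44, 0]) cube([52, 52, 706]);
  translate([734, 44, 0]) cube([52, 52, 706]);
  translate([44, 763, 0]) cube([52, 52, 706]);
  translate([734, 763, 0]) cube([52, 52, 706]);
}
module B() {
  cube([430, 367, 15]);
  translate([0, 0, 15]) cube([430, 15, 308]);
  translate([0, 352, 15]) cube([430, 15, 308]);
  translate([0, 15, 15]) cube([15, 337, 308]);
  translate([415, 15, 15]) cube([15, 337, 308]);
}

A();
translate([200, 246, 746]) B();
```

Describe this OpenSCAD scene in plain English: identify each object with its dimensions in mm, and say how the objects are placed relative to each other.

A is a table: top 830 mm (x) × 859 mm (y), 40 mm thick, upper face at z = 746 mm, on four 52×52 mm square legs, each inset 44 mm from the nearest pair of top edges, running from z = 0 to the bottom of the top.

B is an open-topped rectangular box: outside dimensions 430×367×323 mm, with a uniform wall and base thickness of 15 mm. The base is a full 430×367 slab on the floor; four walls sit on top of the base. The front and back walls (the −y and +y sides) span the full width; the two side walls fit between them.

The open box is on top of the table, centred.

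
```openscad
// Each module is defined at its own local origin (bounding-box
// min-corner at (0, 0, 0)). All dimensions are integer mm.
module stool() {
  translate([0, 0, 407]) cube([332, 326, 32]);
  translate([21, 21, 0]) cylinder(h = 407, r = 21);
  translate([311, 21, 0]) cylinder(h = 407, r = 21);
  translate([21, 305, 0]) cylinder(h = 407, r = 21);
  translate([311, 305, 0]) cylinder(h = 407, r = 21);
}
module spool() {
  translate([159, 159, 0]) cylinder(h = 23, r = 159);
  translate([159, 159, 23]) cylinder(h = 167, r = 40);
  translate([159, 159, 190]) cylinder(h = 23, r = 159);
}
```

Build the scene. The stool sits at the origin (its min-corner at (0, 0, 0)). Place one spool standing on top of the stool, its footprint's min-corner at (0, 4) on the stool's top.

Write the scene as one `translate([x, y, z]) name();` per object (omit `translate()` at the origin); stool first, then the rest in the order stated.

stool();
translate([0, 4, 439]) spool();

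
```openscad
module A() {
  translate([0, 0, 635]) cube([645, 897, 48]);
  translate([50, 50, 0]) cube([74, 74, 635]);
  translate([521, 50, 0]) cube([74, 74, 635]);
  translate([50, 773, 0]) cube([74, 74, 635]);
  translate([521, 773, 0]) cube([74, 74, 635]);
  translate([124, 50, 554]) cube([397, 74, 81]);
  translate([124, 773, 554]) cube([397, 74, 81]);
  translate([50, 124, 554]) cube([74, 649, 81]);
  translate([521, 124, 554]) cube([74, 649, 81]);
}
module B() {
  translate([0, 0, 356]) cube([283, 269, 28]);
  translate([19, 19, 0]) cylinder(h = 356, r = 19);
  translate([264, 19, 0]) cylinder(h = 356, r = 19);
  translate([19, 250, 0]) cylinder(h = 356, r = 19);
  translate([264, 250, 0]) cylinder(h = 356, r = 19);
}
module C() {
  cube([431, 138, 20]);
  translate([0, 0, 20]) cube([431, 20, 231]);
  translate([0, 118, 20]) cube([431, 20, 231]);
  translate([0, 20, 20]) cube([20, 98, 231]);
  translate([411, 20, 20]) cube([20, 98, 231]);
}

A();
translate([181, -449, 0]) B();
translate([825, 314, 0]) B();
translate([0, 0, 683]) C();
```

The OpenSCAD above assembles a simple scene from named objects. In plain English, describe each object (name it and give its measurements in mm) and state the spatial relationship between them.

A is a table: top 645 mm (x) × 897 mm (y), 48 mm thick, upper face at z = 683 mm, on four 74×74 mm square legs, each inset 50 mm from the nearest pair of top edges, running from z = 0 to the bottom of the top. Four apron rails, 74 mm thick and 81 mm tall, run between adjacent legs with their top edges flush with the underside of the top and their outer faces flush with the legs' outer faces.

B is a four-legged stool. The seat is 283×269 mm, 28 mm thick, top at z = 384 mm. It stands on four round legs, each 38 mm in diameter, from z = 0 to the seat underside, each leg's axis is inset half a diameter from the nearest pair of seat edges (so the leg's bounding box is flush with the corner).

C is an open storage box with external size 431×138×251 mm and wall thickness 20 mm (the base is also 20 mm thick). The base covers the whole footprint; the four walls stand on the base, with the y-facing walls full-width and the x-facing walls fitting between their inner faces.

Two stools sit around the table at the −y, +x sides. The open box is on top of the table.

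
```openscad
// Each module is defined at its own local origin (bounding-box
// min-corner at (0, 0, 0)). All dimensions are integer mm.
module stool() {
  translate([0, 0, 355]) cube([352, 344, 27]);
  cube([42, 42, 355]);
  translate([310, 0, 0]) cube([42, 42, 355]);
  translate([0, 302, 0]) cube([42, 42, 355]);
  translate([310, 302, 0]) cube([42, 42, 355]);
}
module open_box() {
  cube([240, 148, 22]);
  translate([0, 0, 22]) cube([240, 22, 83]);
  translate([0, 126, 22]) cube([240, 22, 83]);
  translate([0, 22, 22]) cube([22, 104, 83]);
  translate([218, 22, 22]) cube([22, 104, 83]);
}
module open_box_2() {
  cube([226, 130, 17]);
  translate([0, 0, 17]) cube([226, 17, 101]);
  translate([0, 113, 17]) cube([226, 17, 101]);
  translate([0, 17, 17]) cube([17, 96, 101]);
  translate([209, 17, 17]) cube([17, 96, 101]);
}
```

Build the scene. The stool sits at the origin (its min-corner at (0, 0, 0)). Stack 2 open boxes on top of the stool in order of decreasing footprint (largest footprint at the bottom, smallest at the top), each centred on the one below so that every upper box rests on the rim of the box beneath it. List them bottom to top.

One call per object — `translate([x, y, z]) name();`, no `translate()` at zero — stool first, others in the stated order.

stool();
translate([56, 98, 382]) open_box();
translate([63, 107, 487]) open_box_2();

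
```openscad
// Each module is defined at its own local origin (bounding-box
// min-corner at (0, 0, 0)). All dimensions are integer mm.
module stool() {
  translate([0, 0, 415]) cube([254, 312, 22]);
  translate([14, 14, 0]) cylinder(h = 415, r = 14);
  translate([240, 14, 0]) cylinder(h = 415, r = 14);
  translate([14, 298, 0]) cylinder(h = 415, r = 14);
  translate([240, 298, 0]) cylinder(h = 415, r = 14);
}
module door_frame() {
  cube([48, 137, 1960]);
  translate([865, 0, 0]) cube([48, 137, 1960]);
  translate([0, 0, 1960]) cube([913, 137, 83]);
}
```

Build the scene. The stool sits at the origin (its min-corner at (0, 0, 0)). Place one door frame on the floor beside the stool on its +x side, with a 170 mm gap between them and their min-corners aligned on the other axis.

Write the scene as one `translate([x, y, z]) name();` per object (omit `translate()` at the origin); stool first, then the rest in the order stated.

stool();
translate([424, 0, 0]) door_frame();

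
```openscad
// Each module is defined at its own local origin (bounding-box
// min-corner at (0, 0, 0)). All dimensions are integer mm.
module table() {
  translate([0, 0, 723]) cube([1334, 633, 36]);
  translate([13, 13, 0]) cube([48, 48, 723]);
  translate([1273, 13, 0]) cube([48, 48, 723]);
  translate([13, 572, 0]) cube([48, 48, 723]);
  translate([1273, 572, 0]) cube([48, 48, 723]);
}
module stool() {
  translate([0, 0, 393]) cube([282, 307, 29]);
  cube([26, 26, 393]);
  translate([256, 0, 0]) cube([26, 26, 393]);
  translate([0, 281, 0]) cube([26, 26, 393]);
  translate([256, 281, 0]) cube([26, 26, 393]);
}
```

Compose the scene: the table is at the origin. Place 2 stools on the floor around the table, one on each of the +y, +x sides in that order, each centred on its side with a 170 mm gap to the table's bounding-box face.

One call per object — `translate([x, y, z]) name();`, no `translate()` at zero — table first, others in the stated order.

table();
translate([526, 803, 0]) stool();
translate([1504, 163, 0]) stool();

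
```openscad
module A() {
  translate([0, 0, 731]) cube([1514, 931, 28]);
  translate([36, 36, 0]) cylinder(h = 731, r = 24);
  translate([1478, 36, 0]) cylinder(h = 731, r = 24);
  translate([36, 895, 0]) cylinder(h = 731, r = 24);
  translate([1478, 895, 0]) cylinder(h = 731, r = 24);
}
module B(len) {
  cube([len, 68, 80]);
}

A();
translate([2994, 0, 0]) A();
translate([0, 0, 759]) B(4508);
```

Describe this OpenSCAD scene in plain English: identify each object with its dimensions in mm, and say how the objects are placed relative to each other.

A is a rectangular dining table. The top is 1514×931×28 mm with its upper surface at z = 759 mm. It stands on four round legs of 48 mm diameter, each leg's bounding box inset 12 mm from the nearest pair of top edges, running from the floor to the underside of the top.

B is a rectangular beam 4508 mm long (x), 68 mm deep (y), 80 mm thick (z).

The beam spans the tops of two tables placed 1480 mm apart, resting at z = 759 mm.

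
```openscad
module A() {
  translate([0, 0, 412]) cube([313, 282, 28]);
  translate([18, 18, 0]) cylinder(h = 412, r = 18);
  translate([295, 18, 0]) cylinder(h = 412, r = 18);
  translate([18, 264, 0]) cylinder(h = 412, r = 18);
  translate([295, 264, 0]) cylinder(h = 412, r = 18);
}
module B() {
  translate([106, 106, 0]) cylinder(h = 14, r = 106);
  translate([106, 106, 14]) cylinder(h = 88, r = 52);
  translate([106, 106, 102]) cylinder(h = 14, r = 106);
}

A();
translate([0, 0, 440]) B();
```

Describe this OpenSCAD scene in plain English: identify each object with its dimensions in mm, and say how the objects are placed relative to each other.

A is a four-legged stool. The seat is a 313×282×28 mm slab whose top surface is at z = 440 mm; four round legs, each 36 mm in diameter, run from the floor (z = 0) to the underside of the seat, each leg's axis is inset half a diameter from the nearest pair of seat edges (so the leg's bounding box is flush with the corner).

B is a spool: two coaxial disc flanges of radius 106 mm and thickness 14 mm, joined by a core cylinder of radius 52 mm and height 88 mm. The lower flange rests on z = 0 and the three cylinders share a vertical axis.

The spool is on top of the stool.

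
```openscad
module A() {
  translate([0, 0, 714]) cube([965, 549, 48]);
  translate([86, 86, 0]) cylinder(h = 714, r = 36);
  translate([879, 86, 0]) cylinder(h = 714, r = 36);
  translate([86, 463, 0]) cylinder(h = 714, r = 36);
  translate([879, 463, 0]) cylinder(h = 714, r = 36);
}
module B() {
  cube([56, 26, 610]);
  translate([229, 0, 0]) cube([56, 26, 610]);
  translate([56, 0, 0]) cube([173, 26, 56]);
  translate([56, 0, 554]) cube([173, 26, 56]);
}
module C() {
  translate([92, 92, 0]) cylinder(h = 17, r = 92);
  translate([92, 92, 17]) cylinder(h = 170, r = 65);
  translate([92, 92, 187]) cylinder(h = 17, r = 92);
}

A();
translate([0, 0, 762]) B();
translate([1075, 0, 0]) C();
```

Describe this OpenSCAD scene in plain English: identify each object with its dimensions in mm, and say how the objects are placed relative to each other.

A is a table: top 965 mm (x) × 549 mm (y), 48 mm thick, upper face at z = 762 mm, on four round legs of 72 mm diameter, each leg's bounding box inset 50 mm from the nearest pair of top edges, running from z = 0 to the bottom of the top.

B is a picture frame with a 173×498 mm rectangular opening (x by z) and a uniform 56 mm border on every side. Frame depth is 26 mm along y. It is built from two vertical stiles running the full outside height and two horizontal rails spanning the gap between the stiles.

C is a spool: two coaxial disc flanges of radius 92 mm and thickness 17 mm, joined by a core cylinder of radius 65 mm and height 170 mm. The lower flange rests on z = 0 and the three cylinders share a vertical axis.

The picture frame is on top of the table. The spool is on the floor beside the table on its +x side.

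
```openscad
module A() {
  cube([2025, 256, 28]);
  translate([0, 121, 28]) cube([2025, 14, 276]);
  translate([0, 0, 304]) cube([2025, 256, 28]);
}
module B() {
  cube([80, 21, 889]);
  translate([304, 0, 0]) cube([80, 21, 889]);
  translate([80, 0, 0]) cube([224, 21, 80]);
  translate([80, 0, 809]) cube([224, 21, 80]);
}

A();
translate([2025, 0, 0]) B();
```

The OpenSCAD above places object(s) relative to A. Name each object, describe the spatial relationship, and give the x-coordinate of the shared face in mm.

A is an I-beam. B is a picture frame. The picture frame is against the I-beam's +x side, with their −y faces flush. The x-coordinate of the shared face is 2025 mm.

The I-beam's +x face and the picture frame's −x face are both at x = 2025 mm.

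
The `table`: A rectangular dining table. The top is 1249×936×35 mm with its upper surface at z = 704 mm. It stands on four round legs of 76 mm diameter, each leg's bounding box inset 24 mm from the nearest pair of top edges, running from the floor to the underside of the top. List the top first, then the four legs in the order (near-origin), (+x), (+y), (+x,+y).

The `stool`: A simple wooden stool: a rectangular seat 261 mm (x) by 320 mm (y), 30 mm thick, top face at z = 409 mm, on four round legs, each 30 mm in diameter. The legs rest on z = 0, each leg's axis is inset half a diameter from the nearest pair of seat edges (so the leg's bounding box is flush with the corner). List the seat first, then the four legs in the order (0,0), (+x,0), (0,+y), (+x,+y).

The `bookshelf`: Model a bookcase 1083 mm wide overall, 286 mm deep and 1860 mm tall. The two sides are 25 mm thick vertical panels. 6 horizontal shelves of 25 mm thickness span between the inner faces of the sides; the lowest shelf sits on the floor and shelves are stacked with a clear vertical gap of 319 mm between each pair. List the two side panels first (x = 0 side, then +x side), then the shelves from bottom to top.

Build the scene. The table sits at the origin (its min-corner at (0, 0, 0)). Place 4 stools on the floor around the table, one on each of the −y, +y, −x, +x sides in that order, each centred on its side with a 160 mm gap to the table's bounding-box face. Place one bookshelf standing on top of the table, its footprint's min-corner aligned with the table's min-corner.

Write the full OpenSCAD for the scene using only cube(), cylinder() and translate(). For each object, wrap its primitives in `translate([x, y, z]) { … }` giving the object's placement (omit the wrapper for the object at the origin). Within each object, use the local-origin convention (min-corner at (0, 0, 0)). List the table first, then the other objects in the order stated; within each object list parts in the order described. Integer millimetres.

translate([0, 0, 669]) cube([1249, 936, 35]);
translate([62, 62, 0]) cylinder(h = 669, r = 38);
translate([1187, 62, 0]) cylinder(h = 669, r = 38);
translate([62, 874, 0]) cylinder(h = 669, r = 38);
translate([1187, 874, 0]) cylinder(h = 669, r = 38);
translate([494, -480, 0]) {
  translate([0, 0, 379]) cube([261, 320, 30]);
  translate([15, 15, 0]) cylinder(h = 379, r = 15);
  translate([246, 15, 0]) cylinder(h = 379, r = 15);
  translate([15, 305, 0]) cylinder(h = 379, r = 15);
  translate([246, 305, 0]) cylinder(h = 379, r = 15);
}
translate([494, 1096, 0]) {
  translate([0, 0, 379]) cube([261, 320, 30]);
  translate([15, 15, 0]) cylinder(h = 379, r = 15);
  translate([246, 15, 0]) cylinder(h = 379, r = 15);
  translate([15, 305, 0]) cylinder(h = 379, r = 15);
  translate([246, 305, 0]) cylinder(h = 379, r = 15);
}
translate([-421, 308, 0]) {
  translate([0, 0, 379]) cube([261, 320, 30]);
  translate([15, 15, 0]) cylinder(h = 379, r = 15);
  translate([246, 15, 0]) cylinder(h = 379, r = 15);
  translate([15, 305, 0]) cylinder(h = 379, r = 15);
  translate([246, 305, 0]) cylinder(h = 379, r = 15);
}
translate([1409, 308, 0]) {
  translate([0, 0, 379]) cube([261, 320, 30]);
  translate([15, 15, 0]) cylinder(h = 379, r = 15);
  translate([246, 15, 0]) cylinder(h = 379, r = 15);
  translate([15, 305, 0]) cylinder(h = 379, r = 15);
  translate([246, 305, 0]) cylinder(h = 379, r = 15);
}
translate([0, 0, 704]) {
  cube([25, 286, 1860]);
  translate([1058, 0, 0]) cube([25, 286, 1860]);
  translate([25, 0, 0]) cube([1033, 286, 25]);
  translate([25, 0, 344]) cube([1033, 286, 25]);
  translate([25, 0, 688]) cube([1033, 286, 25]);
  translate([25, 0, 1032]) cube([1033, 286, 25]);
  translate([25, 0, 1376]) cube([1033, 286, 25]);
  translate([25, 0, 1720]) cube([1033, 286, 25]);
}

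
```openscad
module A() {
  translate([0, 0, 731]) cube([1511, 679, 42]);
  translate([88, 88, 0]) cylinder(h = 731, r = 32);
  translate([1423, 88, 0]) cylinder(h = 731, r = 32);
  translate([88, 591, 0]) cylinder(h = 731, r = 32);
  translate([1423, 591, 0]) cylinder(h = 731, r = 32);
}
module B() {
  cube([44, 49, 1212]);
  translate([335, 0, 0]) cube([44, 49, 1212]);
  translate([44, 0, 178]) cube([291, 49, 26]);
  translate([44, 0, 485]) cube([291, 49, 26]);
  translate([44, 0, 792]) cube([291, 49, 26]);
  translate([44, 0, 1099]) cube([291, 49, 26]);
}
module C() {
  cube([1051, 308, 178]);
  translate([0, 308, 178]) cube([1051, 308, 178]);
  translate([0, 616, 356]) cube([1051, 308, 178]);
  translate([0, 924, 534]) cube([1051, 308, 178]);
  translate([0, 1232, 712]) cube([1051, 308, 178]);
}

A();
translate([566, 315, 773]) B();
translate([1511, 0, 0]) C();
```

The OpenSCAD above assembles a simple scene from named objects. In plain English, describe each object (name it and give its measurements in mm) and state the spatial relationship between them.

A is a rectangular dining table. The top is 1511×679×42 mm with its upper surface at z = 773 mm. It stands on four round legs of 64 mm diameter, each leg's bounding box inset 56 mm from the nearest pair of top edges, running from the floor to the underside of the top.

B is a wooden ladder with two side rails of 44×49 mm section and 1212 mm height, set 379 mm apart overall. Between them run 4 rectangular rungs (49 mm deep, 26 mm thick), front faces flush with the rails' −y face. The bottom of the first rung is 178 mm above the floor and each subsequent rung is 307 mm higher than the one below.

C is a straight staircase of 5 solid steps. Each step is 1051 mm wide (x), 308 mm deep (y, the going) and 178 mm tall (the rise). The first step rests on the floor; each subsequent step sits one going further in +y and one rise higher in +z, directly behind and above the previous step with no overlap.

The ladder is on top of the table, centred. The staircase is against the table's +x side, with their −y faces flush.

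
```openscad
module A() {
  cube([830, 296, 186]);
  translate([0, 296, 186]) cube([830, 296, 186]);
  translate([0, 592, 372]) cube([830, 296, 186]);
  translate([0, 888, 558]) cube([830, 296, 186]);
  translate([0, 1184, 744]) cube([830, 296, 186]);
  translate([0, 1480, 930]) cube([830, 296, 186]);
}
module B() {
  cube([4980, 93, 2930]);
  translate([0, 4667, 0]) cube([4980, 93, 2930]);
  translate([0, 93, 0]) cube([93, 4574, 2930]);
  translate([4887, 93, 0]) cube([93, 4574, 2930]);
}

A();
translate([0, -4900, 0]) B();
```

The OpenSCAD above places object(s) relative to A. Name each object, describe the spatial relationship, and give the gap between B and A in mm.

The house frame's nearest face is 140 mm from the staircase's −y face.

A is a staircase. B is a house frame. The house frame is on the floor beside the staircase on its −y side. The gap between the house frame and the staircase is 140 mm.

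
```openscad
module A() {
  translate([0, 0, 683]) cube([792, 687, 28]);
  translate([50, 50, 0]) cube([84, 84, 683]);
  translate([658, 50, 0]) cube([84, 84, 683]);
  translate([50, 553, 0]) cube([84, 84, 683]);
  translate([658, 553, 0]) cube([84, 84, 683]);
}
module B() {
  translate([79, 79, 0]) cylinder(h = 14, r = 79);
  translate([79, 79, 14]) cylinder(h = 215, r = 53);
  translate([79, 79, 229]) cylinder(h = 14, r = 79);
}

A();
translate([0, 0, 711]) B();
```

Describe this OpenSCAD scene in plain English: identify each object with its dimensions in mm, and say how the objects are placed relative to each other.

A is a table: top 792 mm (x) × 687 mm (y), 28 mm thick, upper face at z = 711 mm, on four 84×84 mm square legs, each inset 50 mm from the nearest pair of top edges, running from z = 0 to the bottom of the top.

B is a spool: two coaxial disc flanges of radius 79 mm and thickness 14 mm, joined by a core cylinder of radius 53 mm and height 215 mm. The lower flange rests on z = 0 and the three cylinders share a vertical axis.

The spool is on top of the table.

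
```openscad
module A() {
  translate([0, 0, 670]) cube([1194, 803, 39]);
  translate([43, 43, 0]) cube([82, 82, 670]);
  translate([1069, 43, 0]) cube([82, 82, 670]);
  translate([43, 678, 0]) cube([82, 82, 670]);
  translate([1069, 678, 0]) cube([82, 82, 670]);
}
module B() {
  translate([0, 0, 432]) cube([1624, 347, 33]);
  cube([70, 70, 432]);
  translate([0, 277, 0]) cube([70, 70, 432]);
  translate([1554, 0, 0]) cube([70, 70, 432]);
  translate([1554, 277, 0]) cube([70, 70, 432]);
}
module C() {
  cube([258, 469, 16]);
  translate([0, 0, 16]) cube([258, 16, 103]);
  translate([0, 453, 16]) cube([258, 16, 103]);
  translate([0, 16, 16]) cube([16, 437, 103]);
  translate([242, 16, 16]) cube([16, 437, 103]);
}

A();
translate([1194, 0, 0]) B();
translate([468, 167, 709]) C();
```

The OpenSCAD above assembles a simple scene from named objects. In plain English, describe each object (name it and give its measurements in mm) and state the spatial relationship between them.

A is a table: top 1194 mm (x) × 803 mm (y), 39 mm thick, upper face at z = 709 mm, on four 82×82 mm square legs, each inset 43 mm from the nearest pair of top edges, running from z = 0 to the bottom of the top.

B is a bench: a 1624×347 mm seat slab, 33 mm thick, top at z = 465 mm, on four 70×70 mm square legs flush with the seat corners and standing on z = 0.

C is an open-topped rectangular box: outside dimensions 258×469×119 mm, with a uniform wall and base thickness of 16 mm. The base is a full 258×469 slab on the floor; four walls sit on top of the base. The front and back walls (the −y and +y sides) span the full width; the two side walls fit between them.

The bench is against the table's +x side, with their −y faces flush. The open box is on top of the table, centred.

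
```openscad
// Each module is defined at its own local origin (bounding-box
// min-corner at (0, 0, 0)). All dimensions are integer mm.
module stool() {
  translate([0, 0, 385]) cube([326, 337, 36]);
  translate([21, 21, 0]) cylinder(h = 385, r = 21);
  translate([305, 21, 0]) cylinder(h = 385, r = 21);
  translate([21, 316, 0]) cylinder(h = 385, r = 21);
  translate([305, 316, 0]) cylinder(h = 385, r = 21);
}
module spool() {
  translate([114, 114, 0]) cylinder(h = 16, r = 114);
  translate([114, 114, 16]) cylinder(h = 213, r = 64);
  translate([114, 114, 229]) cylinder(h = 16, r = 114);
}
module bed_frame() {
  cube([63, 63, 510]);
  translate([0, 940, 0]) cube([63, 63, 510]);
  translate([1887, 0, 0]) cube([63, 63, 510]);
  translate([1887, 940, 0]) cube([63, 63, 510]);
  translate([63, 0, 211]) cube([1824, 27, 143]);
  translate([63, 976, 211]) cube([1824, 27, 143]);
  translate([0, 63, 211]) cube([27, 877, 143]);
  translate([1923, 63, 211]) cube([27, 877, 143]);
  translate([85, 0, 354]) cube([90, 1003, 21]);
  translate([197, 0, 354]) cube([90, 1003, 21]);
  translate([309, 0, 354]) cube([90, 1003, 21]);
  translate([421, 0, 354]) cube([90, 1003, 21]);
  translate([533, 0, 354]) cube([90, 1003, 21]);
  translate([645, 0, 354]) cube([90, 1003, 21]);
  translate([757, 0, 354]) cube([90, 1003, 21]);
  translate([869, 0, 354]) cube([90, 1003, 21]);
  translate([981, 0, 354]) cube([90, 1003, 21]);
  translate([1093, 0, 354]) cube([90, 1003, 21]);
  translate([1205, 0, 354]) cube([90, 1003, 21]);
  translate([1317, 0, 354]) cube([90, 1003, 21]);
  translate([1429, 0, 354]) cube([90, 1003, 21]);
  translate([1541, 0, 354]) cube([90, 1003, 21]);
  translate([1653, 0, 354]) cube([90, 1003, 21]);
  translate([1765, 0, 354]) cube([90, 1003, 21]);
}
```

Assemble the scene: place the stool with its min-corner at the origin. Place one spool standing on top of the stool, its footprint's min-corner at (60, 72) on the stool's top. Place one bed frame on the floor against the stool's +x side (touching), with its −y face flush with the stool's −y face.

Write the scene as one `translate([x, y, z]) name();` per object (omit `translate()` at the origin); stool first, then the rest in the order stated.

stool();
translate([60, 72, 421]) spool();
translate([326, 0, 0]) bed_frame();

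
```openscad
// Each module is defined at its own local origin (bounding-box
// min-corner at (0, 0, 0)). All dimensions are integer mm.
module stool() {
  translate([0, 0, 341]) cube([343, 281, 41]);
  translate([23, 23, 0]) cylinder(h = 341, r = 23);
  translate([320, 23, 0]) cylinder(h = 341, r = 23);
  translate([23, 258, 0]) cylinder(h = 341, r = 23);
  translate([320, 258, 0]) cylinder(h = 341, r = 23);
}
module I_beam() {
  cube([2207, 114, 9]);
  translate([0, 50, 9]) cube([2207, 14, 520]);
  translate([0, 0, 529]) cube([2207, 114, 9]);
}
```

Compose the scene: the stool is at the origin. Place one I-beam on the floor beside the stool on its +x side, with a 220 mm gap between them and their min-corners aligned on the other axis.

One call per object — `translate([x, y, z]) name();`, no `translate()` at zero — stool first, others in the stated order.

stool();
translate([563, 0, 0]) I_beam();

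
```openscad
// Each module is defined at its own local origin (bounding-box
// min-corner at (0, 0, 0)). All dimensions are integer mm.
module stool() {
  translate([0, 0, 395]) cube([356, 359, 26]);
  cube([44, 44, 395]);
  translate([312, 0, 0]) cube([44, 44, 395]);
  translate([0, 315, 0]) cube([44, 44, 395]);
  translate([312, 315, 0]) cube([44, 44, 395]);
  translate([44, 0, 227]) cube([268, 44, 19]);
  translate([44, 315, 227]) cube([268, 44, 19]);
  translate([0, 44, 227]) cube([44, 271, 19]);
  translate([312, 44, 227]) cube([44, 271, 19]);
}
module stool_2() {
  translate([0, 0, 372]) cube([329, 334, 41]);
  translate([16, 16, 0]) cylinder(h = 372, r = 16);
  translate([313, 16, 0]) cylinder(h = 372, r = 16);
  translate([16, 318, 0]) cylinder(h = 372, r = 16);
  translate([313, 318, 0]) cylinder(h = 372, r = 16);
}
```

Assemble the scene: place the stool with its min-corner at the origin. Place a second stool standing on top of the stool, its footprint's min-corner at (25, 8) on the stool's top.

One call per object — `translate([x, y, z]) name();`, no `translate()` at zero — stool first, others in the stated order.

stool();
translate([25, 8, 421]) stool_2();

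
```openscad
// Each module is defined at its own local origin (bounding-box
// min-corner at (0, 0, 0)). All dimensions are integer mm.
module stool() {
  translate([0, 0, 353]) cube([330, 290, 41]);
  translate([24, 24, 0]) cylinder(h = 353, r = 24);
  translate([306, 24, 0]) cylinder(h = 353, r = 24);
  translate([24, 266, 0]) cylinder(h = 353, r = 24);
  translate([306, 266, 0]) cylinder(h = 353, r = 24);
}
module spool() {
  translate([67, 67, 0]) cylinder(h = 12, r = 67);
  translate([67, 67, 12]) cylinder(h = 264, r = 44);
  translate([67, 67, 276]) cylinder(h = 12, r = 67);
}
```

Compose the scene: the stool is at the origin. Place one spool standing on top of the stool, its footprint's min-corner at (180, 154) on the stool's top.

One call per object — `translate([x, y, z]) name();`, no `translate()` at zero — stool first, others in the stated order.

stool();
translate([180, 154, 394]) spool();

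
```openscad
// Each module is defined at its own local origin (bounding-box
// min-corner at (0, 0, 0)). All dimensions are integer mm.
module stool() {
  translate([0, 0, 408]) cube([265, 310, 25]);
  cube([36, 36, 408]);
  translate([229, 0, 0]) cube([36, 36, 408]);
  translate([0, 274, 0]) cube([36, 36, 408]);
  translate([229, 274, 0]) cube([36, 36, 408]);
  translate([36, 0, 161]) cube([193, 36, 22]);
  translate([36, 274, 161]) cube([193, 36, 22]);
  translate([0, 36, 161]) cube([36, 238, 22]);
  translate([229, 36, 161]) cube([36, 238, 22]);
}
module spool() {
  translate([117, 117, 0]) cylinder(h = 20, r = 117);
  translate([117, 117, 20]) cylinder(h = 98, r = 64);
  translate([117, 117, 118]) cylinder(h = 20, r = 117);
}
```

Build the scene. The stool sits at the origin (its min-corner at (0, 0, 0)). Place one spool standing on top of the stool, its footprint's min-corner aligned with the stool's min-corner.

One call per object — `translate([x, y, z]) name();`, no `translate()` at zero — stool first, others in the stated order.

stool();
translate([0, 0, 433]) spool();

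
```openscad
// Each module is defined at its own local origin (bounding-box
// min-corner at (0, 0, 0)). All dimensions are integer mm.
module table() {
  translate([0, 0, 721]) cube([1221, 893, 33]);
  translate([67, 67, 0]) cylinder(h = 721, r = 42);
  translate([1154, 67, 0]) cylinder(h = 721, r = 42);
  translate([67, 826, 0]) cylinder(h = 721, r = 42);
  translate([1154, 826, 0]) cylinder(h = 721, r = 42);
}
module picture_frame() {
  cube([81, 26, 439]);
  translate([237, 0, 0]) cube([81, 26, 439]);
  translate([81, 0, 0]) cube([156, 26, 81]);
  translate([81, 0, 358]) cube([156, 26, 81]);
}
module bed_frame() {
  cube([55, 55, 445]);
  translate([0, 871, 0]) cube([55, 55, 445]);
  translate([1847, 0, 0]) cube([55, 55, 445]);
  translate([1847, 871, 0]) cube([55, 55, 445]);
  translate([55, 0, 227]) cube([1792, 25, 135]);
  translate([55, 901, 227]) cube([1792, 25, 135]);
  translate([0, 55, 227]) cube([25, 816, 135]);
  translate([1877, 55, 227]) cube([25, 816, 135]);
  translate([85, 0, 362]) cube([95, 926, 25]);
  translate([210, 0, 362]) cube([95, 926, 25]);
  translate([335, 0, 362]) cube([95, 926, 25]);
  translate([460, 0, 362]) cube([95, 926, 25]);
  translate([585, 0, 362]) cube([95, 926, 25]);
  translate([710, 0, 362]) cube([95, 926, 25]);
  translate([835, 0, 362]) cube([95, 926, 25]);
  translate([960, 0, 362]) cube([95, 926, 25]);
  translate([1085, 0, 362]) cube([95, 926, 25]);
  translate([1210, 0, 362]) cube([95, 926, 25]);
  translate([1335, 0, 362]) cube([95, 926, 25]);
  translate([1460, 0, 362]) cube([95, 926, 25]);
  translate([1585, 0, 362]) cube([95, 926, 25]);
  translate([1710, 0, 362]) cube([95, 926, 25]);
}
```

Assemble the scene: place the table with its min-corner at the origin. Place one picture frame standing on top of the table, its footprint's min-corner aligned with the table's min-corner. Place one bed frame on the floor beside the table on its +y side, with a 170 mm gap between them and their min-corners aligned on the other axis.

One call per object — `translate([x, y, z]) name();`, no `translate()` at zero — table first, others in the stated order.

table();
translate([0, 0, 754]) picture_frame();
translate([0, 1063, 0]) bed_frame();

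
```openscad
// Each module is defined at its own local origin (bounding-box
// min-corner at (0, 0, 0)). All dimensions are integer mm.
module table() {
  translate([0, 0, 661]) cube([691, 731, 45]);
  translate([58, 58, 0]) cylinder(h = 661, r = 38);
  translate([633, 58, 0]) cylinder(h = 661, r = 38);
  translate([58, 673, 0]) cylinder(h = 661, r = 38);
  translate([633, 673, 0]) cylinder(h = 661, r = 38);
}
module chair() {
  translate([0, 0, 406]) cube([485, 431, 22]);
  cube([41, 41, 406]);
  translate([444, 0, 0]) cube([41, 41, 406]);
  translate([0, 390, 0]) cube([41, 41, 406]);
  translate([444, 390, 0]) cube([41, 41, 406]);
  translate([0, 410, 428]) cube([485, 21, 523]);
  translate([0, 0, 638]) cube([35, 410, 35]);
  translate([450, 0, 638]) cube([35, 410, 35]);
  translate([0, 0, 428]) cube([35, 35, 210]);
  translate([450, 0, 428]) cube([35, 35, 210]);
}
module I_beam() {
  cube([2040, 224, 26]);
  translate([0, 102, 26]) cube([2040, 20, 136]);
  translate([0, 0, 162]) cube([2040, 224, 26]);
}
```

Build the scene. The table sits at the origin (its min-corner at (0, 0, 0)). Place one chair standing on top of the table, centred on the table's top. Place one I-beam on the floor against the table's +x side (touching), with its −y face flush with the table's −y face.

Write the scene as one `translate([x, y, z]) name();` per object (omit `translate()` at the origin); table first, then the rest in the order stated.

table();
translate([103, 150, 706]) chair();
translate([691, 0, 0]) I_beam();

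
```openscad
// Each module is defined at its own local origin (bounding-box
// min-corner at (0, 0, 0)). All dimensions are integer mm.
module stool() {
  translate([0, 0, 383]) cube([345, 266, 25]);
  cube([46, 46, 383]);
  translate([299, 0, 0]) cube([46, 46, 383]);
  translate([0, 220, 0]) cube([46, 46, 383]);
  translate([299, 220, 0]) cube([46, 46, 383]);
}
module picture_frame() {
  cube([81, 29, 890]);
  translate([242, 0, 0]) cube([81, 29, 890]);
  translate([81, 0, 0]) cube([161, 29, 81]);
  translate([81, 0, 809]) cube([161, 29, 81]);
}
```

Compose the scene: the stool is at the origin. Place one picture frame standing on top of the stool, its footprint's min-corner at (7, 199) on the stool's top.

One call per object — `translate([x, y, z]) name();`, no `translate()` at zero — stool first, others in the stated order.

stool();
translate([7, 199, 408]) picture_frame();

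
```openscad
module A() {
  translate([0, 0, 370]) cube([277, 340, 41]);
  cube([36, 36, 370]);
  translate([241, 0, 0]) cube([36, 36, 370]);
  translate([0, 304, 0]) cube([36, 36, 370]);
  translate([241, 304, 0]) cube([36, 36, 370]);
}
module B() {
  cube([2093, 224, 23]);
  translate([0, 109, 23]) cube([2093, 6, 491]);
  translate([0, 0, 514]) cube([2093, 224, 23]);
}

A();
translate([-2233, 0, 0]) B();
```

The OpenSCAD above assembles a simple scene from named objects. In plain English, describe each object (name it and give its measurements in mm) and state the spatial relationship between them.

A is a four-legged stool. The seat is 277×340 mm, 41 mm thick, top at z = 411 mm. It stands on four square legs, each 36×36 mm in cross-section, from z = 0 to the seat underside, each flush with a corner of the seat.

B is an I-beam lying along x, 2093 mm long. Overall section height 537 mm. Two flanges 224 mm wide (y) and 23 mm thick, one on the floor and one at the top; a web 6 mm thick runs between them, centred on the flange width.

The I-beam is on the floor beside the stool on its −x side.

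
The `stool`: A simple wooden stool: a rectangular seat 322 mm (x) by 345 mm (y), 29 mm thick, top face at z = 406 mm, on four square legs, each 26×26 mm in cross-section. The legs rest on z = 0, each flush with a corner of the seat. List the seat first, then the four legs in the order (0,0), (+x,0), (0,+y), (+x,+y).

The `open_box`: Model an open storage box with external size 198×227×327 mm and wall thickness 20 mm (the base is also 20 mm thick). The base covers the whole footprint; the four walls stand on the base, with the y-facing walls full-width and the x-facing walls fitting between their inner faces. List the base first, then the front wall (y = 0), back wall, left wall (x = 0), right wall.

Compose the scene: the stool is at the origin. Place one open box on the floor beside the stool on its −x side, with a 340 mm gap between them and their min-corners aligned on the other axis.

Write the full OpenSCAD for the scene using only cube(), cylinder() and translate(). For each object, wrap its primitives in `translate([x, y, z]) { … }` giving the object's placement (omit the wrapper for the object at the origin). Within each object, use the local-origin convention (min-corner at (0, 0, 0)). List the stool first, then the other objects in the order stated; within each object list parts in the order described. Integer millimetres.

translate([0, 0, 377]) cube([322, 345, 29]);
cube([26, 26, 377]);
translate([296, 0, 0]) cube([26, 26, 377]);
translate([0, 319, 0]) cube([26, 26, 377]);
translate([296, 319, 0]) cube([26, 26, 377]);
translate([-538, 0, 0]) {
  cube([198, 227, 20]);
  translate([0, 0, 20]) cube([198, 20, 307]);
  translate([0, 207, 20]) cube([198, 20, 307]);
  translate([0, 20, 20]) cube([20, 187, 307]);
  translate([178, 20, 20]) cube([20, 187, 307]);
}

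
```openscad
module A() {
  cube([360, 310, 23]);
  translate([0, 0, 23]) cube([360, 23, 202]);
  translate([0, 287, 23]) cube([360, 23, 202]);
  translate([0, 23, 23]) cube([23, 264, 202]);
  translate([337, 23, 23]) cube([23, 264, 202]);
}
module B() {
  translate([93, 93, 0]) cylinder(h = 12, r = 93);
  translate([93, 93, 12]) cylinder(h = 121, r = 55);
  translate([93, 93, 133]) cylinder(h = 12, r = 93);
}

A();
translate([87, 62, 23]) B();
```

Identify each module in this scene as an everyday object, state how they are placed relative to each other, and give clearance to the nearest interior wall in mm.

Clearances: x = 64, y = 39; minimum 39 mm.

A is an open box. B is a spool. The spool sits inside the open box, centred. The clearance to the nearest interior wall is 39 mm.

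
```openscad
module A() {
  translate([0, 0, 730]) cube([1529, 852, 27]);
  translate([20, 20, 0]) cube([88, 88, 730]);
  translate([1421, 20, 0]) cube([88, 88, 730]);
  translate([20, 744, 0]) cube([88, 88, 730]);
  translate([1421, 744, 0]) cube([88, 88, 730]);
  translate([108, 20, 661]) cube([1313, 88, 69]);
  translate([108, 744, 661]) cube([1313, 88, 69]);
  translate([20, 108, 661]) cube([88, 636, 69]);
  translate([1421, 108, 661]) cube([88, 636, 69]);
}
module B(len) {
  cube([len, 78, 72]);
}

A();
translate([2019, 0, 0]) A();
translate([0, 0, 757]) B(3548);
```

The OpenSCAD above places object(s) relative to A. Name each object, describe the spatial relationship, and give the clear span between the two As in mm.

A is a table. B is a beam. A beam spans the tops of two tables. The clear span between the two tables is 490 mm.

Second table starts at x = 2019; first ends at x = 1529; clear span = 2019 − 1529 = 490 mm.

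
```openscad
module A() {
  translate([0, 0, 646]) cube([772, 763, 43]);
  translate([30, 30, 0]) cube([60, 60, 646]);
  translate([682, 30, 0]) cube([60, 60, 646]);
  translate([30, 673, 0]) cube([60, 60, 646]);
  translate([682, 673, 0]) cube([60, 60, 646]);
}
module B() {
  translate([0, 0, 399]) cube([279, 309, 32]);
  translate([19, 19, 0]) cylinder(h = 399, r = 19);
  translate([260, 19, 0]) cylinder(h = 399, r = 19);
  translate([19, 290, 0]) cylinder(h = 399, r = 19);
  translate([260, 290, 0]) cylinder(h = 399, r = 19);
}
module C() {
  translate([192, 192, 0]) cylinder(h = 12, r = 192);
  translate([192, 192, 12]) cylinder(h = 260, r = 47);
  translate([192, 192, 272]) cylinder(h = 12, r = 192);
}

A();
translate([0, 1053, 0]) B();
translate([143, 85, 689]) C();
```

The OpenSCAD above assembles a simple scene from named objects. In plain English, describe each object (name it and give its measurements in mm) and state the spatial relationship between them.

A is a rectangular dining table. The top is 772×763×43 mm with its upper surface at z = 689 mm. It stands on four 60×60 mm square legs, each inset 30 mm from the nearest pair of top edges, running from the floor to the underside of the top.

B is a four-legged stool. The seat is 279×309 mm, 32 mm thick, top at z = 431 mm. It stands on four round legs, each 38 mm in diameter, from z = 0 to the seat underside, each leg's axis is inset half a diameter from the nearest pair of seat edges (so the leg's bounding box is flush with the corner).

C is a spool: two coaxial disc flanges of radius 192 mm and thickness 12 mm, joined by a core cylinder of radius 47 mm and height 260 mm. The lower flange rests on z = 0 and the three cylinders share a vertical axis.

The stool is on the floor beside the table on its +y side. The spool is on top of the table.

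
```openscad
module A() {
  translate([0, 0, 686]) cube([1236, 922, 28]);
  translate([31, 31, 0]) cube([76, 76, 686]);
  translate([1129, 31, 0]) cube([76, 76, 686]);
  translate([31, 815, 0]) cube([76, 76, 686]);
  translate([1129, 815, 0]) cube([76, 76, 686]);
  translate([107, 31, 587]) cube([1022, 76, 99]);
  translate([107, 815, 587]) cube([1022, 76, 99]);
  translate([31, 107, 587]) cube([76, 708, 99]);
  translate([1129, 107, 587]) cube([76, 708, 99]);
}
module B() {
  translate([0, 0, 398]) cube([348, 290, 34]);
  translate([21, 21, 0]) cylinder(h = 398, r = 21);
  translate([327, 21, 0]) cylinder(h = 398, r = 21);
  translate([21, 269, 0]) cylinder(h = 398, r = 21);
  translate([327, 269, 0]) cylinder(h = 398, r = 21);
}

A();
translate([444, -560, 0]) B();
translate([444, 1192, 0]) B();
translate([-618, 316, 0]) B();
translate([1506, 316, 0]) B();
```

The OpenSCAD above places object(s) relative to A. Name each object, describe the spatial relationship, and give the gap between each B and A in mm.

Each stool's nearest face is 270 mm from the table's bounding box.

A is a table. B is a stool. Four stools sit around the table at the −y, +y, −x, +x sides. The gap between each stool and the table is 270 mm.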